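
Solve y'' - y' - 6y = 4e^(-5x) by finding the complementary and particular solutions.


Characteristic roots of r² - r - 6 = 0 are 3, -2.
y_h = C₁e^(3x) + C₂e^(-2x).
Forcing exponent -5 is not a characteristic root; try y_p = Ae^(-5x).
Substitute: A·(25 + (-1)·-5 + (-6)) = A·24 = 4, so A = 1/6.
General solution: y = C₁e^(3x) + C₂e^(-2x) + (1/6)e^(-5x).


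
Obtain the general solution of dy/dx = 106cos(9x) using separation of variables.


g(y) = 1, so integrate directly: y = ∫ 106cos(9x) dx = (106/9)sin(9x) + C.


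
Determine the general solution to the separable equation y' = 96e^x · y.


Separate variables: dy/y = 96e^x dx.
Integrate: ln|y| = 96e^x + C₀.
Exponentiate: y = Ce^(96e^x).


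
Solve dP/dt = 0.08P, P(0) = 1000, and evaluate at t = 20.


The ODE dP/dt = 0.08P has solution P(t) = P(0)e^(0.08t).
Substitute P(0) = 1000 and t = 20: P(20) = 1000 e^(1.60) ≈ 4953.


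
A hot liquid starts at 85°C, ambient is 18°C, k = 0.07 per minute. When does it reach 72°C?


From T(t) = T_a + (T₀ - T_a)e^(-kt), set T(t) = 72:
(72 - 18) / (85 - 18) = e^(-0.07t), so t = -ln(0.806)/0.07 ≈ 3.1 minutes.


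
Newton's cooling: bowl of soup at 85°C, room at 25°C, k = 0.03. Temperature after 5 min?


Newton's law: dT/dt = -k(T - T_a) has solution T(t) = T_a + (T₀ - T_a)e^(-kt).
Plug in T_a = 25, T₀ = 85, k = 0.03, t = 5: T(5) = 25 + (60)e^(-0.15) ≈ 76.6°C.


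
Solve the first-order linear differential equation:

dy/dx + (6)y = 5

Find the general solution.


P(x) = 6, Q(x) = 5; integrating factor μ = e^(6x).
(μ y)' = 5e^(6x) ⇒ μ y = (5/6)e^(6x) + C.
Divide by μ: y = 5/6 + Ce^(-6x).


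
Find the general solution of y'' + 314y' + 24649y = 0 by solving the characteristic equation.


Characteristic equation: r² + 314r + 24649 = 0, i.e. (r + 157)² = 0.
Repeated root r = -157; include an x factor for the second linearly independent solution.
General solution: y = (C₁ + C₂x)e^(-157x).


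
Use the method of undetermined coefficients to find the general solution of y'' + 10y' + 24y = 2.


Characteristic roots of r² + 10r + 24 = 0 are -4, -6.
y_h = C₁e^(-4x) + C₂e^(-6x).
Constant forcing; try y_p = A. Then 24A = 2 ⇒ A = 1/12.
General solution: y = C₁e^(-4x) + C₂e^(-6x) + 1/12.


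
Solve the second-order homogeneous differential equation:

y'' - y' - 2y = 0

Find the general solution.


Characteristic equation: r² - r - 2 = 0.
Factor: (r - 2)(r + 1) = 0 ⇒ r = 2, -1 (distinct real).
General solution: y = C₁e^(2x) + C₂e^(-x).


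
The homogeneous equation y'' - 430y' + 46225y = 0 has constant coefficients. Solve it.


Characteristic equation: r² - 430r + 46225 = 0, i.e. (r - 215)² = 0.
Repeated root r = 215; include an x factor for the second linearly independent solution.
General solution: y = (C₁ + C₂x)e^(215x).


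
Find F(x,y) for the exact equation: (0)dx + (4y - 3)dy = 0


Check exactness: ∂M/∂y = 0 and ∂N/∂x = 0; equal, so the equation is exact.
Integrate M with respect to x (treating y as constant): ∫M dx = 0 + h(y).
Differentiate w.r.t. y and set equal to N: the x-dependent terms already match, leaving h'(y) = 4y - 3. Integrate: h(y) = 2y^2 - 3y.
So F(x,y) = 2y^2 - 3y.
General solution: 2y^2 - 3y = C.


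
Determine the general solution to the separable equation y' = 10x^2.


Integrate both sides with respect to x: y = ∫ 10x^2 dx = (10/3)x^3 + C.


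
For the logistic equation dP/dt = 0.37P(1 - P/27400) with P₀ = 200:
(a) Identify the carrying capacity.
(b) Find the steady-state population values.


Logistic ODE dP/dt = 0.37P(1 - P/27400) has equilibria where dP/dt = 0, i.e. P = 0 or P = 27400.
The coefficient (1 - P/K) = 0 when P = K, identifying K = 27400 as the carrying capacity.
(a) K = 27400; (b) equilibria P = 0 and P = 27400.


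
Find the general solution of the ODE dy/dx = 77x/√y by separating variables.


Separate: √y dy = 77x dx.
Integrate: (2/3)y^(3/2) = (77/2)x² + C.


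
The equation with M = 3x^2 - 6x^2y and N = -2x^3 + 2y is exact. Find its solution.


Check exactness: ∂M/∂y = -6x^2 and ∂N/∂x = -6x^2; equal, so the equation is exact.
Integrate M with respect to x (treating y as constant): ∫M dx = x^3 - 2x^3y + h(y).
Differentiate w.r.t. y and set equal to N: the x-dependent terms already match, leaving h'(y) = 2y. Integrate: h(y) = y^2.
So F(x,y) = x^3 - 2x^3y + y^2.
General solution: x^3 - 2x^3y + y^2 = C.


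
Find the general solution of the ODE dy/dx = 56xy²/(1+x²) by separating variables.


Separate: dy/y² = 56x/(1+x²) dx.
Integrate LHS: ∫ dy/y² = -1/y.
Integrate RHS via u = 1+x²: 28ln(1+x²) + C.
Result: -1/y = 28ln(1+x²) + C.


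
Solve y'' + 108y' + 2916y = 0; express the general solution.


Characteristic equation: r² + 108r + 2916 = 0, i.e. (r + 54)² = 0.
Repeated root r = -54; include an x factor for the second linearly independent solution.
General solution: y = (C₁ + C₂x)e^(-54x).


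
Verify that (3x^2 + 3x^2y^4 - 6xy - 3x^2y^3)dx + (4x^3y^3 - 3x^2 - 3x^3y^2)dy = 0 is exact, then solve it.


Check exactness: ∂M/∂y = 12x^2y^3 - 6x - 9x^2y^2 and ∂N/∂x = 12x^2y^3 - 6x - 9x^2y^2; equal, so the equation is exact.
Integrate M with respect to x (treating y as constant): ∫M dx = x^3 + x^3y^4 - 3x^2y - x^3y^3 + h(y).
Differentiate w.r.t. y and set equal to N: all terms match, so h'(y) = 0 and h is a constant absorbed into C.
General solution: x^3 + x^3y^4 - 3x^2y - x^3y^3 = C.


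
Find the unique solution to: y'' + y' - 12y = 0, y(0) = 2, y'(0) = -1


Characteristic roots of r² + r - 12 = 0 are 3, -4.
General solution y = c₁ e^(3x) + c₂ e^(-4x).
Apply y(0) = 2: c₁ + c₂ = 2. Apply y'(0) = -1: 3 c₁ - 4 c₂ = -1.
Solve: c₁ = 1, c₂ = 1.
Particular solution: y = e^(3x) + e^(-4x).


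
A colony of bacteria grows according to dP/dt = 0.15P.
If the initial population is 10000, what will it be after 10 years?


The ODE dP/dt = 0.15P has solution P(t) = P(0)e^(0.15t).
Substitute P(0) = 10000 and t = 10: P(10) = 10000 e^(1.50) ≈ 44817.


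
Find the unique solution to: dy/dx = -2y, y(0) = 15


General solution of y' = -2y is y = Ce^(-2x).
Apply y(0) = 15: C = 15.
Particular solution: y = 15e^(-2x).


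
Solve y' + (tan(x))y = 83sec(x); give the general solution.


P(x) = tan(x) ⇒ μ = e^(∫tan(x)dx) = sec(x).
(sec(x) y)' = 83sec²(x) ⇒ sec(x) y = 83tan(x) + C.
Multiply by cos(x): y = 83sin(x) + C·cos(x).


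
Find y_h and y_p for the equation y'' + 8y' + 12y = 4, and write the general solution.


Characteristic roots of r² + 8r + 12 = 0 are -6, -2.
y_h = C₁e^(-6x) + C₂e^(-2x).
Constant forcing; try y_p = A. Then 12A = 4 ⇒ A = 1/3.
General solution: y = C₁e^(-6x) + C₂e^(-2x) + 1/3.


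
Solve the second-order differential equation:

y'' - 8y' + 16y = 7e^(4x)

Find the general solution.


Characteristic polynomial (r - 4)² = 0; repeated root r = 4.
y_h = (C₁ + C₂x)e^(4x). Forcing matches the repeated root (resonance), so try y_p = Ax² e^(4x).
Substitute and solve for A: 2A = 7, so A = 7/2.
General solution: y = (C₁ + C₂x + (7/2)x²)e^(4x).


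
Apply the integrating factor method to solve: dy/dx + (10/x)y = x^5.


P(x) = 10/x ⇒ μ = x^10.
(x^10 y)' = x^15 ⇒ x^10 y = x^16/(16) + C.
Solve for y: y = (1/16)x^6 + C/x^10.


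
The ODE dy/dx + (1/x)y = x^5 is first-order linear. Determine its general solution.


P(x) = 1/x ⇒ μ = x^1.
(x^1 y)' = x^1·x^5 = x^6.
Integrate: x^1 y = x^7/(7) + C.
Solve for y: y = (1/7)x^6 + C/x^1.


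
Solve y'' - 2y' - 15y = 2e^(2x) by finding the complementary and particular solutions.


Characteristic roots of r² - 2r - 15 = 0 are 5, -3.
y_h = C₁e^(5x) + C₂e^(-3x).
Forcing exponent 2 is not a characteristic root; try y_p = Ae^(2x).
Substitute: A·(4 + (-2)·2 + (-15)) = A·-15 = 2, so A = -2/15.
General solution: y = C₁e^(5x) + C₂e^(-3x) - (2/15)e^(2x).


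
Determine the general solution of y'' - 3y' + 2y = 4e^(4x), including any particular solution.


Characteristic roots of r² - 3r + 2 = 0 are 2, 1.
y_h = C₁e^(2x) + C₂e^(x).
Forcing exponent 4 is not a characteristic root; try y_p = Ae^(4x).
Substitute: A·(16 + (-3)·4 + (2)) = A·6 = 4, so A = 2/3.
General solution: y = C₁e^(2x) + C₂e^(x) + (2/3)e^(4x).


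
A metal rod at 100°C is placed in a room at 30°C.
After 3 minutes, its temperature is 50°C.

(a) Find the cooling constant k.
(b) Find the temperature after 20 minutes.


Newton's law: T(t) = T_a + (T₀ - T_a)e^(-kt).
(a) Use T(3) = 50: (50 - 30)/(100 - 30) = e^(-k·3), so k = -ln(0.286)/3 ≈ 0.4176.
(b) Apply k to t = 20: T(20) = 30 + (70)e^(-8.352) ≈ 30.0°C.


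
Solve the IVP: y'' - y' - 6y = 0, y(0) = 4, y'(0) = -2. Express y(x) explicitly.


Characteristic roots of r² - r - 6 = 0 are 3, -2.
General solution y = c₁ e^(3x) + c₂ e^(-2x).
Apply y(0) = 4: c₁ + c₂ = 4. Apply y'(0) = -2: 3 c₁ - 2 c₂ = -2.
Solve: c₁ = 6/5, c₂ = 14/5.
Particular solution: y = (6/5)e^(3x) + (14/5)e^(-2x).


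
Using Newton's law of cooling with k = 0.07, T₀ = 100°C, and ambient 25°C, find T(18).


Newton's law: dT/dt = -k(T - T_a) has solution T(t) = T_a + (T₀ - T_a)e^(-kt).
Plug in T_a = 25, T₀ = 100, k = 0.07, t = 18: T(18) = 25 + (75)e^(-1.26) ≈ 46.3°C.


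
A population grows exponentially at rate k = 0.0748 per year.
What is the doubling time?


Exponential growth: P(t) = P₀ e^(0.0748t). Set P(t)/P₀ = 2: e^(0.0748t) = 2.
Solve: t = ln(2)/0.0748 ≈ 9.27 years.


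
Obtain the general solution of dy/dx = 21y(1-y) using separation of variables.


Separate: dy/[y(1-y)] = 21 dx.
Partial fractions: 1/[y(1-y)] = 1/y + 1/(1-y).
Integrate: ln|y/(1-y)| = 21x + C₀.
Solve for y: y = 1/(1 + Ce^(-21x)).


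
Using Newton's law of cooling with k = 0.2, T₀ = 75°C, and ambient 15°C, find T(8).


Newton's law: dT/dt = -k(T - T_a) has solution T(t) = T_a + (T₀ - T_a)e^(-kt).
Plug in T_a = 15, T₀ = 75, k = 0.2, t = 8: T(8) = 15 + (60)e^(-1.60) ≈ 27.1°C.


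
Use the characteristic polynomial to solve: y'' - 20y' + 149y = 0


Characteristic equation: r² - 20r + 149 = 0.
Discriminant is negative; roots r = 10 ± 7i (complex conjugate pair).
General solution uses e^(α x)(C₁ cos(β x) + C₂ sin(β x)): y = e^(10x)(C₁cos(7x) + C₂sin(7x)).


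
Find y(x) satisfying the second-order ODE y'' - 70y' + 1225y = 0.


Characteristic equation: r² - 70r + 1225 = 0, i.e. (r - 35)² = 0.
Repeated root r = 35; include an x factor for the second linearly independent solution.
General solution: y = (C₁ + C₂x)e^(35x).


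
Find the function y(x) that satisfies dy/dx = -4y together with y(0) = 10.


General solution of y' = -4y is y = Ce^(-4x).
Apply y(0) = 10: C = 10.
Particular solution: y = 10e^(-4x).


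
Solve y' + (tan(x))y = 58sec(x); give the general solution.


P(x) = tan(x) ⇒ μ = e^(∫tan(x)dx) = sec(x).
(sec(x) y)' = 58sec²(x) ⇒ sec(x) y = 58tan(x) + C.
Multiply by cos(x): y = 58sin(x) + C·cos(x).


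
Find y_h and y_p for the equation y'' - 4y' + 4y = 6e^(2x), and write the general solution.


Characteristic polynomial (r - 2)² = 0; repeated root r = 2.
y_h = (C₁ + C₂x)e^(2x). Forcing matches the repeated root (resonance), so try y_p = Ax² e^(2x).
Substitute and solve for A: 2A = 6, so A = 3.
General solution: y = (C₁ + C₂x + 3x²)e^(2x).


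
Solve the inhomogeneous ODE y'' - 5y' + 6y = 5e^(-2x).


Characteristic roots of r² - 5r + 6 = 0 are 2, 3.
y_h = C₁e^(2x) + C₂e^(3x).
Forcing exponent -2 is not a characteristic root; try y_p = Ae^(-2x).
Substitute: A·(4 + (-5)·-2 + (6)) = A·20 = 5, so A = 1/4.
General solution: y = C₁e^(2x) + C₂e^(3x) + (1/4)e^(-2x).


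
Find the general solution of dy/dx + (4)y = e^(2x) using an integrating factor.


P(x) = 4 ⇒ μ = e^(4x).
(μ y)' = e^(6x) ⇒ μ y = e^(6x)/6 + C.
Divide by μ: y = (1/6)e^(2x) + Ce^(-4x).


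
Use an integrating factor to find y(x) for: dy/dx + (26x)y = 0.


P(x) = 26x ⇒ μ = e^(13x²).
Q(x) = 0 so μ y is constant: y = Ce^(-13x²).


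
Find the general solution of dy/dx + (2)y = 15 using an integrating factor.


P(x) = 2, Q(x) = 15; integrating factor μ = e^(2x).
(μ y)' = 15e^(2x) ⇒ μ y = (15/2)e^(2x) + C.
Divide by μ: y = 15/2 + Ce^(-2x).


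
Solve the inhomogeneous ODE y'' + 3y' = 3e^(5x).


Characteristic roots of r² + 3r = 0 are 0, -3.
y_h = C₁ + C₂e^(-3x).
Forcing exponent 5 is not a characteristic root; try y_p = Ae^(5x).
Substitute: A·(25 + (3)·5 + (0)) = A·40 = 3, so A = 3/40.
General solution: y = C₁ + C₂e^(-3x) + (3/40)e^(5x).


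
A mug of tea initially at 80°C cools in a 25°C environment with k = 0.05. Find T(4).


Newton's law: dT/dt = -k(T - T_a) has solution T(t) = T_a + (T₀ - T_a)e^(-kt).
Plug in T_a = 25, T₀ = 80, k = 0.05, t = 4: T(4) = 25 + (55)e^(-0.20) ≈ 70.0°C.


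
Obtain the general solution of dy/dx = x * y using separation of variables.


Separate variables: dy/y = x dx.
Integrate: ln|y| = (1/2)x^2 + C₀.
Exponentiate: y = Ce^((1/2)x^2).


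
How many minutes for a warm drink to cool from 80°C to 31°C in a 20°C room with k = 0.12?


From T(t) = T_a + (T₀ - T_a)e^(-kt), set T(t) = 31:
(31 - 20) / (80 - 20) = e^(-0.12t), so t = -ln(0.183)/0.12 ≈ 14.1 minutes.


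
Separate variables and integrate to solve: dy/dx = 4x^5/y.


Separate variables: y dy = 4x^5 dx.
Integrate both sides: y²/2 = (2/3)x^6 + C₀.
Multiply by 2: y² = (4/3)x^6 + C.


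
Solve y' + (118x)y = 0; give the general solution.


P(x) = 118x ⇒ μ = e^(59x²).
Q(x) = 0 so μ y is constant: y = Ce^(-59x²).


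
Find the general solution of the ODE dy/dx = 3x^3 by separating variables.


Integrate both sides with respect to x: y = ∫ 3x^3 dx = (3/4)x^4 + C.


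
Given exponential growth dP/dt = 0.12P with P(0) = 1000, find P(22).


The ODE dP/dt = 0.12P has solution P(t) = P(0)e^(0.12t).
Substitute P(0) = 1000 and t = 22: P(22) = 1000 e^(2.64) ≈ 14013.


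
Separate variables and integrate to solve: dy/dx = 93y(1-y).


Separate: dy/[y(1-y)] = 93 dx.
Partial fractions: 1/[y(1-y)] = 1/y + 1/(1-y).
Integrate: ln|y/(1-y)| = 93x + C₀.
Solve for y: y = 1/(1 + Ce^(-93x)).


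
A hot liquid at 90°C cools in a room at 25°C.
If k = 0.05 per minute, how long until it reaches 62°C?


From T(t) = T_a + (T₀ - T_a)e^(-kt), set T(t) = 62:
(62 - 25) / (90 - 25) = e^(-0.05t), so t = -ln(0.569)/0.05 ≈ 11.3 minutes.


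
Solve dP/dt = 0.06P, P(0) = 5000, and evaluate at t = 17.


The ODE dP/dt = 0.06P has solution P(t) = P(0)e^(0.06t).
Substitute P(0) = 5000 and t = 17: P(17) = 5000 e^(1.02) ≈ 13866.


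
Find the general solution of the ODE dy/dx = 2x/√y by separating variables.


Separate: √y dy = 2x dx.
Integrate: (2/3)y^(3/2) = x² + C.


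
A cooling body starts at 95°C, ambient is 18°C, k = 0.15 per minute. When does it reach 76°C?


From T(t) = T_a + (T₀ - T_a)e^(-kt), set T(t) = 76:
(76 - 18) / (95 - 18) = e^(-0.15t), so t = -ln(0.753)/0.15 ≈ 1.9 minutes.


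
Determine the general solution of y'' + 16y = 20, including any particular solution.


Homogeneous part: r² + 16 = 0 ⇒ r = ±4i, so y_h = C₁cos(4x) + C₂sin(4x).
Try constant y_p = A; plug in: 16A = 20 ⇒ A = 5/4.
General solution: y = C₁cos(4x) + C₂sin(4x) + 5/4.


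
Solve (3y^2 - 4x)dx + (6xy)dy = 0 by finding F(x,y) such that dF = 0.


Check exactness: ∂M/∂y = 6y and ∂N/∂x = 6y; equal, so the equation is exact.
Integrate M with respect to x (treating y as constant): ∫M dx = 3xy^2 - 2x^2 + h(y).
Differentiate w.r.t. y and set equal to N: all terms match, so h'(y) = 0 and h is a constant absorbed into C.
General solution: 3xy^2 - 2x^2 = C.


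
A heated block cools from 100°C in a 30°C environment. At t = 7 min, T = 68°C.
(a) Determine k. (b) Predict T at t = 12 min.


Newton's law: T(t) = T_a + (T₀ - T_a)e^(-kt).
(a) Use T(7) = 68: (68 - 30)/(100 - 30) = e^(-k·7), so k = -ln(0.543)/7 ≈ 0.0873.
(b) Apply k to t = 12: T(12) = 30 + (70)e^(-1.047) ≈ 54.6°C.


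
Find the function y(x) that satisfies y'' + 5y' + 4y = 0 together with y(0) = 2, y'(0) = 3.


Characteristic roots of r² + 5r + 4 = 0 are -1, -4.
General solution y = c₁ e^(-x) + c₂ e^(-4x).
Apply y(0) = 2: c₁ + c₂ = 2. Apply y'(0) = 3: -1 c₁ - 4 c₂ = 3.
Solve: c₁ = 11/3, c₂ = -5/3.
Particular solution: y = (11/3)e^(-x) - (5/3)e^(-4x).


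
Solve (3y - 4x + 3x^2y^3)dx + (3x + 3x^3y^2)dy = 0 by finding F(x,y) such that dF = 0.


Check exactness: ∂M/∂y = 3 + 9x^2y^2 and ∂N/∂x = 3 + 9x^2y^2; equal, so the equation is exact.
Integrate M with respect to x (treating y as constant): ∫M dx = 3xy - 2x^2 + x^3y^3 + h(y).
Differentiate w.r.t. y and set equal to N: all terms match, so h'(y) = 0 and h is a constant absorbed into C.
General solution: 3xy - 2x^2 + x^3y^3 = C.


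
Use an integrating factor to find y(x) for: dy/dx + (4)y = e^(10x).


P(x) = 4 ⇒ μ = e^(4x).
(μ y)' = e^(14x) ⇒ μ y = e^(14x)/14 + C.
Divide by μ: y = (1/14)e^(10x) + Ce^(-4x).


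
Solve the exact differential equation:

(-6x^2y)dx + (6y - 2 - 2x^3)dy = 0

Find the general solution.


Check exactness: ∂M/∂y = -6x^2 and ∂N/∂x = -6x^2; equal, so the equation is exact.
Integrate M with respect to x (treating y as constant): ∫M dx = -2x^3y + h(y).
Differentiate w.r.t. y and set equal to N: the x-dependent terms already match, leaving h'(y) = 6y - 2. Integrate: h(y) = 3y^2 - 2y.
So F(x,y) = 3y^2 - 2y - 2x^3y.
General solution: 3y^2 - 2y - 2x^3y = C.


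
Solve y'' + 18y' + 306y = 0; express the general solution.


Characteristic equation: r² + 18r + 306 = 0.
Discriminant is negative; roots r = -9 ± 15i (complex conjugate pair).
General solution uses e^(α x)(C₁ cos(β x) + C₂ sin(β x)): y = e^(-9x)(C₁cos(15x) + C₂sin(15x)).


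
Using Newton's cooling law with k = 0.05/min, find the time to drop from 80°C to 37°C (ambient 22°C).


From T(t) = T_a + (T₀ - T_a)e^(-kt), set T(t) = 37:
(37 - 22) / (80 - 22) = e^(-0.05t), so t = -ln(0.259)/0.05 ≈ 27.0 minutes.


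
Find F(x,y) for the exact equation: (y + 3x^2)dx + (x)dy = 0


Check exactness: ∂M/∂y = 1 and ∂N/∂x = 1; equal, so the equation is exact.
Integrate M with respect to x (treating y as constant): ∫M dx = xy + x^3 + h(y).
Differentiate w.r.t. y and set equal to N: all terms match, so h'(y) = 0 and h is a constant absorbed into C.
General solution: xy + x^3 = C.


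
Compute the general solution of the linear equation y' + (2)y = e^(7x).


P(x) = 2 ⇒ μ = e^(2x).
(μ y)' = e^(9x) ⇒ μ y = e^(9x)/9 + C.
Divide by μ: y = (1/9)e^(7x) + Ce^(-2x).


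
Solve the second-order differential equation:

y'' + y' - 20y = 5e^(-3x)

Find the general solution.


Characteristic roots of r² + r - 20 = 0 are 4, -5.
y_h = C₁e^(4x) + C₂e^(-5x).
Forcing exponent -3 is not a characteristic root; try y_p = Ae^(-3x).
Substitute: A·(9 + (1)·-3 + (-20)) = A·-14 = 5, so A = -5/14.
General solution: y = C₁e^(4x) + C₂e^(-5x) - (5/14)e^(-3x).


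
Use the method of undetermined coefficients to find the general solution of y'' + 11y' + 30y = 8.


Characteristic roots of r² + 11r + 30 = 0 are -6, -5.
y_h = C₁e^(-6x) + C₂e^(-5x).
Constant forcing; try y_p = A. Then 30A = 8 ⇒ A = 4/15.
General solution: y = C₁e^(-6x) + C₂e^(-5x) + 4/15.


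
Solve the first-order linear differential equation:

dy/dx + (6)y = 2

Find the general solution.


P(x) = 6, Q(x) = 2; integrating factor μ = e^(6x).
(μ y)' = 2e^(6x) ⇒ μ y = (1/3)e^(6x) + C.
Divide by μ: y = 1/3 + Ce^(-6x).


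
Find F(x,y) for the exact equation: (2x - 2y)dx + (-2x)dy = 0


Check exactness: ∂M/∂y = -2 and ∂N/∂x = -2; equal, so the equation is exact.
Integrate M with respect to x (treating y as constant): ∫M dx = x^2 - 2xy + h(y).
Differentiate w.r.t. y and set equal to N: all terms match, so h'(y) = 0 and h is a constant absorbed into C.
General solution: x^2 - 2xy = C.


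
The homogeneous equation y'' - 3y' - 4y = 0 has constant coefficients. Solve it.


Characteristic equation: r² - 3r - 4 = 0.
Factor: (r + 1)(r - 4) = 0 ⇒ r = -1, 4 (distinct real).
General solution: y = C₁e^(-x) + C₂e^(4x).


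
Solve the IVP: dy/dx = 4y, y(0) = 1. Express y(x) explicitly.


General solution of y' = 4y is y = Ce^(4x).
Apply y(0) = 1: C = 1.
Particular solution: y = e^(4x).


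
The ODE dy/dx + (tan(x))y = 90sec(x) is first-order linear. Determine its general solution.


P(x) = tan(x) ⇒ μ = e^(∫tan(x)dx) = sec(x).
(sec(x) y)' = 90sec²(x) ⇒ sec(x) y = 90tan(x) + C.
Multiply by cos(x): y = 90sin(x) + C·cos(x).


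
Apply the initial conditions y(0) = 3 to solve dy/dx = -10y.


General solution of y' = -10y is y = Ce^(-10x).
Apply y(0) = 3: C = 3.
Particular solution: y = 3e^(-10x).


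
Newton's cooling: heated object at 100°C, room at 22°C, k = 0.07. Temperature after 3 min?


Newton's law: dT/dt = -k(T - T_a) has solution T(t) = T_a + (T₀ - T_a)e^(-kt).
Plug in T_a = 22, T₀ = 100, k = 0.07, t = 3: T(3) = 22 + (78)e^(-0.21) ≈ 85.2°C.


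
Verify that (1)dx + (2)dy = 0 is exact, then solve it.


Check exactness: ∂M/∂y = 0 and ∂N/∂x = 0; equal, so the equation is exact.
Integrate M with respect to x (treating y as constant): ∫M dx = x + h(y).
Differentiate w.r.t. y and set equal to N: the x-dependent terms already match, leaving h'(y) = 2. Integrate: h(y) = 2y.
So F(x,y) = x + 2y.
General solution: x + 2y = C.


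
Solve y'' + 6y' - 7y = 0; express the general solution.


Characteristic equation: r² + 6r - 7 = 0.
Factor: (r + 7)(r - 1) = 0 ⇒ r = -7, 1 (distinct real).
General solution: y = C₁e^(-7x) + C₂e^(x).


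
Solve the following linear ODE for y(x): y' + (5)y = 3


P(x) = 5, Q(x) = 3; integrating factor μ = e^(5x).
(μ y)' = 3e^(5x) ⇒ μ y = (3/5)e^(5x) + C.
Divide by μ: y = 3/5 + Ce^(-5x).


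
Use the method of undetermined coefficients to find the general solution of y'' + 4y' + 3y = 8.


Characteristic roots of r² + 4r + 3 = 0 are -1, -3.
y_h = C₁e^(-x) + C₂e^(-3x).
Constant forcing; try y_p = A. Then 3A = 8 ⇒ A = 8/3.
General solution: y = C₁e^(-x) + C₂e^(-3x) + 8/3.


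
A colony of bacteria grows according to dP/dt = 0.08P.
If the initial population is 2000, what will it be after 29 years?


The ODE dP/dt = 0.08P has solution P(t) = P(0)e^(0.08t).
Substitute P(0) = 2000 and t = 29: P(29) = 2000 e^(2.32) ≈ 20351.


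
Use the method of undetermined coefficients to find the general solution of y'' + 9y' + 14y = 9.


Characteristic roots of r² + 9r + 14 = 0 are -2, -7.
y_h = C₁e^(-2x) + C₂e^(-7x).
Constant forcing; try y_p = A. Then 14A = 9 ⇒ A = 9/14.
General solution: y = C₁e^(-2x) + C₂e^(-7x) + 9/14.


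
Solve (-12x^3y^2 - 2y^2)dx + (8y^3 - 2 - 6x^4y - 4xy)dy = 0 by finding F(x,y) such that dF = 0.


Check exactness: ∂M/∂y = -24x^3y - 4y and ∂N/∂x = -24x^3y - 4y; equal, so the equation is exact.
Integrate M with respect to x (treating y as constant): ∫M dx = -3x^4y^2 - 2xy^2 + h(y).
Differentiate w.r.t. y and set equal to N: the x-dependent terms already match, leaving h'(y) = 8y^3 - 2. Integrate: h(y) = 2y^4 - 2y.
So F(x,y) = 2y^4 - 2y - 3x^4y^2 - 2xy^2.
General solution: 2y^4 - 2y - 3x^4y^2 - 2xy^2 = C.


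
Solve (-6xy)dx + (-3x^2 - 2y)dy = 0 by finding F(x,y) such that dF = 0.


Check exactness: ∂M/∂y = -6x and ∂N/∂x = -6x; equal, so the equation is exact.
Integrate M with respect to x (treating y as constant): ∫M dx = -3x^2y + h(y).
Differentiate w.r.t. y and set equal to N: the x-dependent terms already match, leaving h'(y) = -2y. Integrate: h(y) = -y^2.
So F(x,y) = -3x^2y - y^2.
General solution: -3x^2y - y^2 = C.


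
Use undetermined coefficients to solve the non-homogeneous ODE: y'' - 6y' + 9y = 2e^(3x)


Characteristic polynomial (r - 3)² = 0; repeated root r = 3.
y_h = (C₁ + C₂x)e^(3x). Forcing matches the repeated root (resonance), so try y_p = Ax² e^(3x).
Substitute and solve for A: 2A = 2, so A = 1.
General solution: y = (C₁ + C₂x + x²)e^(3x).


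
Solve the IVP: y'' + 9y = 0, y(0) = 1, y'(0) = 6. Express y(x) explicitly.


Characteristic roots of r² + 9 = 0 are ±3i, so y = C₁cos(3x) + C₂sin(3x).
Apply y(0) = 1: C₁ = 1. Differentiate and apply y'(0) = 6: 3·C₂ = 6, so C₂ = 2.
Particular solution: y = cos(3x) + 2sin(3x).


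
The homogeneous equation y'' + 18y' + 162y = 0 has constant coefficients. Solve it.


Characteristic equation: r² + 18r + 162 = 0.
Discriminant is negative; roots r = -9 ± 9i (complex conjugate pair).
General solution uses e^(α x)(C₁ cos(β x) + C₂ sin(β x)): y = e^(-9x)(C₁cos(9x) + C₂sin(9x)).


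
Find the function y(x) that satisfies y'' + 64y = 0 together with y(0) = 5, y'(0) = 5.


Characteristic roots of r² + 64 = 0 are ±8i, so y = C₁cos(8x) + C₂sin(8x).
Apply y(0) = 5: C₁ = 5. Differentiate and apply y'(0) = 5: 8·C₂ = 5, so C₂ = 5/8.
Particular solution: y = 5cos(8x) + (5/8)sin(8x).


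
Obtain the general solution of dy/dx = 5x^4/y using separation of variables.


Separate variables: y dy = 5x^4 dx.
Integrate both sides: y²/2 = x^5 + C₀.
Multiply by 2: y² = 2x^5 + C.


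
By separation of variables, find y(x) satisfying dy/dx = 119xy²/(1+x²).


Separate: dy/y² = 119x/(1+x²) dx.
Integrate LHS: ∫ dy/y² = -1/y.
Integrate RHS via u = 1+x²: (119/2)ln(1+x²) + C.
Result: -1/y = (119/2)ln(1+x²) + C.


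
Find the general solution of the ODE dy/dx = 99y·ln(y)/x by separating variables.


Separate: dy/[y ln(y)] = 99 dx/x.
Substitute u = ln(y): du/u = 99 dx/x.
Integrate: ln|ln(y)| = 99ln|x| + C₀, hence ln(y) = C·x^99.


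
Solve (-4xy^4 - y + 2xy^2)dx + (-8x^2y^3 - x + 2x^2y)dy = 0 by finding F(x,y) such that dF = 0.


Check exactness: ∂M/∂y = -16xy^3 - 1 + 4xy and ∂N/∂x = -16xy^3 - 1 + 4xy; equal, so the equation is exact.
Integrate M with respect to x (treating y as constant): ∫M dx = -2x^2y^4 - xy + x^2y^2 + h(y).
Differentiate w.r.t. y and set equal to N: all terms match, so h'(y) = 0 and h is a constant absorbed into C.
General solution: -2x^2y^4 - xy + x^2y^2 = C.


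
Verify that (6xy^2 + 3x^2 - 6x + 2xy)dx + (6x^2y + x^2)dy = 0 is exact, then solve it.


Check exactness: ∂M/∂y = 12xy + 2x and ∂N/∂x = 12xy + 2x; equal, so the equation is exact.
Integrate M with respect to x (treating y as constant): ∫M dx = 3x^2y^2 + x^3 - 3x^2 + x^2y + h(y).
Differentiate w.r.t. y and set equal to N: all terms match, so h'(y) = 0 and h is a constant absorbed into C.
General solution: 3x^2y^2 + x^3 - 3x^2 + x^2y = C.


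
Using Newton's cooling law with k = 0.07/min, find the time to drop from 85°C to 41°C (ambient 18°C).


From T(t) = T_a + (T₀ - T_a)e^(-kt), set T(t) = 41:
(41 - 18) / (85 - 18) = e^(-0.07t), so t = -ln(0.343)/0.07 ≈ 15.3 minutes.


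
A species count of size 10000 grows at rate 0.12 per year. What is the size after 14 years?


The ODE dP/dt = 0.12P has solution P(t) = P(0)e^(0.12t).
Substitute P(0) = 10000 and t = 14: P(14) = 10000 e^(1.68) ≈ 53656.


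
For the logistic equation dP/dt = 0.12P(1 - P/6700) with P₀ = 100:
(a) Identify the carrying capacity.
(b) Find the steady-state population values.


Logistic ODE dP/dt = 0.12P(1 - P/6700) has equilibria where dP/dt = 0, i.e. P = 0 or P = 6700.
The coefficient (1 - P/K) = 0 when P = K, identifying K = 6700 as the carrying capacity.
(a) K = 6700; (b) equilibria P = 0 and P = 6700.


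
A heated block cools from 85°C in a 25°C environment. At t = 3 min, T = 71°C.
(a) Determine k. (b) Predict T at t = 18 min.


Newton's law: T(t) = T_a + (T₀ - T_a)e^(-kt).
(a) Use T(3) = 71: (71 - 25)/(85 - 25) = e^(-k·3), so k = -ln(0.767)/3 ≈ 0.0886.
(b) Apply k to t = 18: T(18) = 25 + (60)e^(-1.594) ≈ 37.2°C.


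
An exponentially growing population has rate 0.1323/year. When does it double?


Exponential growth: P(t) = P₀ e^(0.1323t). Set P(t)/P₀ = 2: e^(0.1323t) = 2.
Solve: t = ln(2)/0.1323 ≈ 5.24 years.


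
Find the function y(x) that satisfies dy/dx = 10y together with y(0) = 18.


General solution of y' = 10y is y = Ce^(10x).
Apply y(0) = 18: C = 18.
Particular solution: y = 18e^(10x).


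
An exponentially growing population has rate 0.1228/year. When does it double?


Exponential growth: P(t) = P₀ e^(0.1228t). Set P(t)/P₀ = 2: e^(0.1228t) = 2.
Solve: t = ln(2)/0.1228 ≈ 5.64 years.


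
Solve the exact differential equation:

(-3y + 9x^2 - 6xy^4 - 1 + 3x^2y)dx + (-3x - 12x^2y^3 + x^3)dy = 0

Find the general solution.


Check exactness: ∂M/∂y = -3 - 24xy^3 + 3x^2 and ∂N/∂x = -3 - 24xy^3 + 3x^2; equal, so the equation is exact.
Integrate M with respect to x (treating y as constant): ∫M dx = -3xy + 3x^3 - 3x^2y^4 - x + x^3y + h(y).
Differentiate w.r.t. y and set equal to N: all terms match, so h'(y) = 0 and h is a constant absorbed into C.
General solution: -3xy + 3x^3 - 3x^2y^4 - x + x^3y = C.


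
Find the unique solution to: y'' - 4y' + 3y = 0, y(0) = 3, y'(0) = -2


Characteristic roots of r² - 4r + 3 = 0 are 3, 1.
General solution y = c₁ e^(3x) + c₂ e^(x).
Apply y(0) = 3: c₁ + c₂ = 3. Apply y'(0) = -2: 3 c₁ + 1 c₂ = -2.
Solve: c₁ = -5/2, c₂ = 11/2.
Particular solution: y = -(5/2)e^(3x) + (11/2)e^(x).


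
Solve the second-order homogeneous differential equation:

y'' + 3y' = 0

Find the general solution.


Characteristic equation: r² + 3r = 0.
Factor: (r - 0)(r + 3) = 0 ⇒ r = 0, -3 (distinct real).
General solution: y = C₁ + C₂e^(-3x).


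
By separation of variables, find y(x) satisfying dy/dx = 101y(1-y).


Separate: dy/[y(1-y)] = 101 dx.
Partial fractions: 1/[y(1-y)] = 1/y + 1/(1-y).
Integrate: ln|y/(1-y)| = 101x + C₀.
Solve for y: y = 1/(1 + Ce^(-101x)).


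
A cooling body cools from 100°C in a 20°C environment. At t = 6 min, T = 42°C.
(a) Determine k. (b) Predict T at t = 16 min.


Newton's law: T(t) = T_a + (T₀ - T_a)e^(-kt).
(a) Use T(6) = 42: (42 - 20)/(100 - 20) = e^(-k·6), so k = -ln(0.275)/6 ≈ 0.2152.
(b) Apply k to t = 16: T(16) = 20 + (80)e^(-3.443) ≈ 22.6°C.


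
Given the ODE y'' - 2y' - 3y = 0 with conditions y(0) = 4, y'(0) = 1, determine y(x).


Characteristic roots of r² - 2r - 3 = 0 are -1, 3.
General solution y = c₁ e^(-x) + c₂ e^(3x).
Apply y(0) = 4: c₁ + c₂ = 4. Apply y'(0) = 1: -1 c₁ + 3 c₂ = 1.
Solve: c₁ = 11/4, c₂ = 5/4.
Particular solution: y = (11/4)e^(-x) + (5/4)e^(3x).


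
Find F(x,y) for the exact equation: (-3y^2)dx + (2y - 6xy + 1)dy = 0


Check exactness: ∂M/∂y = -6y and ∂N/∂x = -6y; equal, so the equation is exact.
Integrate M with respect to x (treating y as constant): ∫M dx = -3xy^2 + h(y).
Differentiate w.r.t. y and set equal to N: the x-dependent terms already match, leaving h'(y) = 2y + 1. Integrate: h(y) = y^2 + y.
So F(x,y) = y^2 - 3xy^2 + y.
General solution: y^2 - 3xy^2 + y = C.


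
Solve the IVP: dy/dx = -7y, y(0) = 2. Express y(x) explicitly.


General solution of y' = -7y is y = Ce^(-7x).
Apply y(0) = 2: C = 2.
Particular solution: y = 2e^(-7x).


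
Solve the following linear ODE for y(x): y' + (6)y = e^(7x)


P(x) = 6 ⇒ μ = e^(6x).
(μ y)' = e^(13x) ⇒ μ y = e^(13x)/13 + C.
Divide by μ: y = (1/13)e^(7x) + Ce^(-6x).


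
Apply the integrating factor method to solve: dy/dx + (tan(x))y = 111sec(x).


P(x) = tan(x) ⇒ μ = e^(∫tan(x)dx) = sec(x).
(sec(x) y)' = 111sec²(x) ⇒ sec(x) y = 111tan(x) + C.
Multiply by cos(x): y = 111sin(x) + C·cos(x).


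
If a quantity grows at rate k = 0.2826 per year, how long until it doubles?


Exponential growth: P(t) = P₀ e^(0.2826t). Set P(t)/P₀ = 2: e^(0.2826t) = 2.
Solve: t = ln(2)/0.2826 ≈ 2.45 years.


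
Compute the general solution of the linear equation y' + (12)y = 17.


P(x) = 12, Q(x) = 17; integrating factor μ = e^(12x).
(μ y)' = 17e^(12x) ⇒ μ y = (17/12)e^(12x) + C.
Divide by μ: y = 17/12 + Ce^(-12x).


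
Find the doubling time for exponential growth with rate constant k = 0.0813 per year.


Exponential growth: P(t) = P₀ e^(0.0813t). Set P(t)/P₀ = 2: e^(0.0813t) = 2.
Solve: t = ln(2)/0.0813 ≈ 8.53 years.


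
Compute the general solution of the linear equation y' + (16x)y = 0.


P(x) = 16x ⇒ μ = e^(8x²).
Q(x) = 0 so μ y is constant: y = Ce^(-8x²).


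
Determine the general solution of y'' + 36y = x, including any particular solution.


Homogeneous: r² + 36 = 0 ⇒ r = ±6i, y_h = C₁cos(6x) + C₂sin(6x).
Polynomial forcing; try y_p = Ax + B. Then y_p'' + 36 y_p = 36(Ax + B) = x, so B = 0 and A = 1/36.
General solution: y = C₁cos(6x) + C₂sin(6x) + (1/36)x.


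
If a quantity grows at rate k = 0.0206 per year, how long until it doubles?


Exponential growth: P(t) = P₀ e^(0.0206t). Set P(t)/P₀ = 2: e^(0.0206t) = 2.
Solve: t = ln(2)/0.0206 ≈ 33.65 years.


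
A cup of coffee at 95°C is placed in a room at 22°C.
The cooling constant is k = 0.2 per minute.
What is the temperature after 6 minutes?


Newton's law: dT/dt = -k(T - T_a) has solution T(t) = T_a + (T₀ - T_a)e^(-kt).
Plug in T_a = 22, T₀ = 95, k = 0.2, t = 6: T(6) = 22 + (73)e^(-1.20) ≈ 44.0°C.


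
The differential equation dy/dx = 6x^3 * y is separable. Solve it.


Separate variables: dy/y = 6x^3 dx.
Integrate: ln|y| = (3/2)x^4 + C₀.
Exponentiate: y = Ce^((3/2)x^4).


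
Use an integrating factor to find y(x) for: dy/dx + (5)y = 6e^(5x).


P(x) = 5 ⇒ μ = e^(5x).
(μ y)' = 6e^(10x) ⇒ μ y = (6/10)e^(10x) + C.
Divide by μ: y = (3/5)e^(5x) + Ce^(-5x).


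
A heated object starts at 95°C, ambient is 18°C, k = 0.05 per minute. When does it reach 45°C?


From T(t) = T_a + (T₀ - T_a)e^(-kt), set T(t) = 45:
(45 - 18) / (95 - 18) = e^(-0.05t), so t = -ln(0.351)/0.05 ≈ 21.0 minutes.


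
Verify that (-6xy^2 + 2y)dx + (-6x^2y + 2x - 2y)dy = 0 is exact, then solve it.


Check exactness: ∂M/∂y = -12xy + 2 and ∂N/∂x = -12xy + 2; equal, so the equation is exact.
Integrate M with respect to x (treating y as constant): ∫M dx = -3x^2y^2 + 2xy + h(y).
Differentiate w.r.t. y and set equal to N: the x-dependent terms already match, leaving h'(y) = -2y. Integrate: h(y) = -y^2.
So F(x,y) = -3x^2y^2 + 2xy - y^2.
General solution: -3x^2y^2 + 2xy - y^2 = C.


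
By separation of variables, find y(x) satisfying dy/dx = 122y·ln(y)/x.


Separate: dy/[y ln(y)] = 122 dx/x.
Substitute u = ln(y): du/u = 122 dx/x.
Integrate: ln|ln(y)| = 122ln|x| + C₀, hence ln(y) = C·x^122.


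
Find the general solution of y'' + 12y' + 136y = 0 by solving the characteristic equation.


Characteristic equation: r² + 12r + 136 = 0.
Discriminant is negative; roots r = -6 ± 10i (complex conjugate pair).
General solution uses e^(α x)(C₁ cos(β x) + C₂ sin(β x)): y = e^(-6x)(C₁cos(10x) + C₂sin(10x)).


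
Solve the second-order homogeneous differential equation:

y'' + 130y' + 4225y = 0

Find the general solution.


Characteristic equation: r² + 130r + 4225 = 0, i.e. (r + 65)² = 0.
Repeated root r = -65; include an x factor for the second linearly independent solution.
General solution: y = (C₁ + C₂x)e^(-65x).


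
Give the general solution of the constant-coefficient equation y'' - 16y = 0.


Characteristic equation: r² - 16 = 0.
Factor: (r + 4)(r - 4) = 0 ⇒ r = -4, 4 (distinct real).
General solution: y = C₁e^(-4x) + C₂e^(4x).


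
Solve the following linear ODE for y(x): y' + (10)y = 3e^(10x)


P(x) = 10 ⇒ μ = e^(10x).
(μ y)' = 3e^(20x) ⇒ μ y = (3/20)e^(20x) + C.
Divide by μ: y = (3/20)e^(10x) + Ce^(-10x).


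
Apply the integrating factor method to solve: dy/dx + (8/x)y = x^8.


P(x) = 8/x ⇒ μ = x^8.
(x^8 y)' = x^16 ⇒ x^8 y = x^17/(17) + C.
Solve for y: y = (1/17)x^9 + C/x^8.


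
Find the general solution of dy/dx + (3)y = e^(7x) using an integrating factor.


P(x) = 3 ⇒ μ = e^(3x).
(μ y)' = e^(10x) ⇒ μ y = e^(10x)/10 + C.
Divide by μ: y = (1/10)e^(7x) + Ce^(-3x).


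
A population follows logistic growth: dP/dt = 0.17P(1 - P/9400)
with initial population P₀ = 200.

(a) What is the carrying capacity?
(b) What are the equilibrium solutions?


Logistic ODE dP/dt = 0.17P(1 - P/9400) has equilibria where dP/dt = 0, i.e. P = 0 or P = 9400.
The coefficient (1 - P/K) = 0 when P = K, identifying K = 9400 as the carrying capacity.
(a) K = 9400; (b) equilibria P = 0 and P = 9400.


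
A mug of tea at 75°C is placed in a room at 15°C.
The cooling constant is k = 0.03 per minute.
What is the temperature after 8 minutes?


Newton's law: dT/dt = -k(T - T_a) has solution T(t) = T_a + (T₀ - T_a)e^(-kt).
Plug in T_a = 15, T₀ = 75, k = 0.03, t = 8: T(8) = 15 + (60)e^(-0.24) ≈ 62.2°C.


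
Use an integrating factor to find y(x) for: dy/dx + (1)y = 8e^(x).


P(x) = 1 ⇒ μ = e^(x).
(μ y)' = 8e^(2x) ⇒ μ y = (8/2)e^(2x) + C.
Divide by μ: y = 4e^(x) + Ce^(-x).


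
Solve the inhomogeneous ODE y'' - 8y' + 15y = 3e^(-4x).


Characteristic roots of r² - 8r + 15 = 0 are 5, 3.
y_h = C₁e^(5x) + C₂e^(3x).
Forcing exponent -4 is not a characteristic root; try y_p = Ae^(-4x).
Substitute: A·(16 + (-8)·-4 + (15)) = A·63 = 3, so A = 1/21.
General solution: y = C₁e^(5x) + C₂e^(3x) + (1/21)e^(-4x).


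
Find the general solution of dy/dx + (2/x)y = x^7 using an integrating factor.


P(x) = 2/x ⇒ μ = x^2.
(x^2 y)' = x^2·x^7 = x^9.
Integrate: x^2 y = x^10/(10) + C.
Solve for y: y = (1/10)x^8 + C/x^2.


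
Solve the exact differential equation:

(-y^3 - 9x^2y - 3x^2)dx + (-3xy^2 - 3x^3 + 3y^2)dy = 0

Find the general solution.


Check exactness: ∂M/∂y = -3y^2 - 9x^2 and ∂N/∂x = -3y^2 - 9x^2; equal, so the equation is exact.
Integrate M with respect to x (treating y as constant): ∫M dx = -xy^3 - 3x^3y - x^3 + h(y).
Differentiate w.r.t. y and set equal to N: the x-dependent terms already match, leaving h'(y) = 3y^2. Integrate: h(y) = y^3.
So F(x,y) = -xy^3 - 3x^3y - x^3 + y^3.
General solution: -xy^3 - 3x^3y - x^3 + y^3 = C.


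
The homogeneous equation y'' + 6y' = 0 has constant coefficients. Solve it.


Characteristic equation: r² + 6r = 0.
Factor: (r + 6)(r - 0) = 0 ⇒ r = -6, 0 (distinct real).
General solution: y = C₁e^(-6x) + C₂.


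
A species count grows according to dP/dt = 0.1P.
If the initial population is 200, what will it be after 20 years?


The ODE dP/dt = 0.1P has solution P(t) = P(0)e^(0.1t).
Substitute P(0) = 200 and t = 20: P(20) = 200 e^(2.00) ≈ 1478.


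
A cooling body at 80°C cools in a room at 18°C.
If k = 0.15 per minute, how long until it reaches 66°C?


From T(t) = T_a + (T₀ - T_a)e^(-kt), set T(t) = 66:
(66 - 18) / (80 - 18) = e^(-0.15t), so t = -ln(0.774)/0.15 ≈ 1.7 minutes.


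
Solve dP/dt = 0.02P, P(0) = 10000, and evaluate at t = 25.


The ODE dP/dt = 0.02P has solution P(t) = P(0)e^(0.02t).
Substitute P(0) = 10000 and t = 25: P(25) = 10000 e^(0.50) ≈ 16487.


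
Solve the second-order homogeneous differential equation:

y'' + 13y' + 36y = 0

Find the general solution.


Characteristic equation: r² + 13r + 36 = 0.
Factor: (r + 9)(r + 4) = 0 ⇒ r = -9, -4 (distinct real).
General solution: y = C₁e^(-9x) + C₂e^(-4x).


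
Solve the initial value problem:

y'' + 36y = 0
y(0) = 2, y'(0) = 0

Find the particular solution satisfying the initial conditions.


Characteristic roots of r² + 36 = 0 are ±6i, so y = C₁cos(6x) + C₂sin(6x).
Apply y(0) = 2: C₁ = 2. Differentiate and apply y'(0) = 0: 6·C₂ = 0, so C₂ = 0.
Particular solution: y = 2cos(6x).


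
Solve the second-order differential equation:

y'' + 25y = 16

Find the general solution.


Homogeneous part: r² + 25 = 0 ⇒ r = ±5i, so y_h = C₁cos(5x) + C₂sin(5x).
Try constant y_p = A; plug in: 25A = 16 ⇒ A = 16/25.
General solution: y = C₁cos(5x) + C₂sin(5x) + 16/25.
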